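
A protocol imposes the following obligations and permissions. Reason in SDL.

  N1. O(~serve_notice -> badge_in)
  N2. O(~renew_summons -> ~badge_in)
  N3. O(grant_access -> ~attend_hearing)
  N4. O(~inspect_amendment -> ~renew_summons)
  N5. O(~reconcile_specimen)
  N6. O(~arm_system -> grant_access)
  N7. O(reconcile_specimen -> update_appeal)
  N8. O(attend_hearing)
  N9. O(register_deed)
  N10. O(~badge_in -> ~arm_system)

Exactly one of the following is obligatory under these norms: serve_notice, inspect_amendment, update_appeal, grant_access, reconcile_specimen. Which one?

From premise 8 we have O(attend_hearing).
The contrapositive of premise 3 (O(grant_access -> ~attend_hearing)) is O(attend_hearing -> ~grant_access), and O(attend_hearing) is already established, so O(~grant_access).
The contrapositive of premise 6 (O(~arm_system -> grant_access)) is O(~grant_access -> arm_system), and O(~grant_access) is already established, so O(arm_system).
The contrapositive of premise 10 (O(~badge_in -> ~arm_system)) is O(arm_system -> badge_in), and O(arm_system) is already established, so O(badge_in).
Premise 2, O(~renew_summons -> ~badge_in), contraposes to O(badge_in -> renew_summons); with O(badge_in) we get O(renew_summons).
Premise 4, O(~inspect_amendment -> ~renew_summons), contraposes to O(renew_summons -> inspect_amendment); with O(renew_summons) we get O(inspect_amendment).
So O(inspect_amendment) holds — inspect_amendment is obligatory. None of the other listed options is made obligatory by any chain of premises.

inspect_amendment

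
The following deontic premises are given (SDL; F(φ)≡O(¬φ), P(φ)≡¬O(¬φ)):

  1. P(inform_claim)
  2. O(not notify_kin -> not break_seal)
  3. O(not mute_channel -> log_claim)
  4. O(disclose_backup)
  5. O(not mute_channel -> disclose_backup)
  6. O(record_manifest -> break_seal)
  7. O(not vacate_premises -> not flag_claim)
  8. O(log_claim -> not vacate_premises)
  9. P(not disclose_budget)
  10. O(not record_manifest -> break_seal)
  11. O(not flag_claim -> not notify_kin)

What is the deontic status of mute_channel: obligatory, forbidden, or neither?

Obligatory

Premises 10 and 6 cover both cases: O(not record_manifest -> break_seal) and O(record_manifest -> break_seal). Since not record_manifest ∨ record_manifest is a tautology, O(break_seal) follows.
Premise 2, O(not notify_kin -> not break_seal), contraposes to O(break_seal -> notify_kin); with O(break_seal) we get O(notify_kin).
Premise 11, O(not flag_claim -> not notify_kin), contraposes to O(notify_kin -> flag_claim); with O(notify_kin) we get O(flag_claim).
Premise 7 is O(not vacate_premises -> not flag_claim); contrapositively O(flag_claim -> vacate_premises). Since O(flag_claim) holds, K gives O(vacate_premises).
The contrapositive of premise 8 (O(log_claim -> not vacate_premises)) is O(vacate_premises -> not log_claim), and O(vacate_premises) is already established, so O(not log_claim).
Premise 3 is O(not mute_channel -> log_claim); contrapositively O(not log_claim -> mute_channel). Since O(not log_claim) holds, K gives O(mute_channel).
Premises 1, 4, 5, 9 do not contribute to this derivation.
Hence mute_channel is obligatory.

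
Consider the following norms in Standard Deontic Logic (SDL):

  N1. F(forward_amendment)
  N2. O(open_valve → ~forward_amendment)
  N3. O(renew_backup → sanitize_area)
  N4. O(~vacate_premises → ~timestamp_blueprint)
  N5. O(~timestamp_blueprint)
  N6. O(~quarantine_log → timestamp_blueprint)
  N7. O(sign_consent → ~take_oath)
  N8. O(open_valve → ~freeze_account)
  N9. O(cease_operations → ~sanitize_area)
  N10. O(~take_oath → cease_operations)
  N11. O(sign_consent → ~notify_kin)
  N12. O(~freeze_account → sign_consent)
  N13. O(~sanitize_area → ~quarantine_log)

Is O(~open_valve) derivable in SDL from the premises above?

Premise 5 states O(~timestamp_blueprint) outright.
Premise 6, O(~quarantine_log → timestamp_blueprint), contraposes to O(~timestamp_blueprint → quarantine_log); with O(~timestamp_blueprint) we get O(quarantine_log).
Premise 13, O(~sanitize_area → ~quarantine_log), contraposes to O(quarantine_log → sanitize_area); with O(quarantine_log) we get O(sanitize_area).
Premise 9 is O(cease_operations → ~sanitize_area); contrapositively O(sanitize_area → ~cease_operations). Since O(sanitize_area) holds, K gives O(~cease_operations).
The contrapositive of premise 10 (O(~take_oath → cease_operations)) is O(~cease_operations → take_oath), and O(~cease_operations) is already established, so O(take_oath).
The contrapositive of premise 7 (O(sign_consent → ~take_oath)) is O(take_oath → ~sign_consent), and O(take_oath) is already established, so O(~sign_consent).
Premise 12 is O(~freeze_account → sign_consent); contrapositively O(~sign_consent → freeze_account). Since O(~sign_consent) holds, K gives O(freeze_account).
The contrapositive of premise 8 (O(open_valve → ~freeze_account)) is O(freeze_account → ~open_valve), and O(freeze_account) is already established, so O(~open_valve).
Premises 1, 2, 3, 4, 11 do not contribute to this derivation.
So O(~open_valve) follows.

Yes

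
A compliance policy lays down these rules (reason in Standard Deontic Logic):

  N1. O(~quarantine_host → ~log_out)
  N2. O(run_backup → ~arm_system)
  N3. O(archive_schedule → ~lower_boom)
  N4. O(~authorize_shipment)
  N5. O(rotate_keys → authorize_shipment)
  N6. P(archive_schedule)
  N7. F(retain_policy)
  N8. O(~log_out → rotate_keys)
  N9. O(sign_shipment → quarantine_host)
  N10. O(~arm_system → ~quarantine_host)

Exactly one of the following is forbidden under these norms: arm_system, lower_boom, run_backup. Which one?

Premise 4 gives O(~authorize_shipment).
The contrapositive of premise 5 (O(rotate_keys → authorize_shipment)) is O(~authorize_shipment → ~rotate_keys), and O(~authorize_shipment) is already established, so O(~rotate_keys).
The contrapositive of premise 8 (O(~log_out → rotate_keys)) is O(~rotate_keys → log_out), and O(~rotate_keys) is already established, so O(log_out).
Premise 1 is O(~quarantine_host → ~log_out); contrapositively O(log_out → quarantine_host). Since O(log_out) holds, K gives O(quarantine_host).
Premise 10 is O(~arm_system → ~quarantine_host); contrapositively O(quarantine_host → arm_system). Since O(quarantine_host) holds, K gives O(arm_system).
Premise 2, O(run_backup → ~arm_system), contraposes to O(arm_system → ~run_backup); with O(arm_system) we get O(~run_backup).
So O(~run_backup) holds, i.e. run_backup is forbidden. None of the other listed options is forbidden under the premises.

run_backup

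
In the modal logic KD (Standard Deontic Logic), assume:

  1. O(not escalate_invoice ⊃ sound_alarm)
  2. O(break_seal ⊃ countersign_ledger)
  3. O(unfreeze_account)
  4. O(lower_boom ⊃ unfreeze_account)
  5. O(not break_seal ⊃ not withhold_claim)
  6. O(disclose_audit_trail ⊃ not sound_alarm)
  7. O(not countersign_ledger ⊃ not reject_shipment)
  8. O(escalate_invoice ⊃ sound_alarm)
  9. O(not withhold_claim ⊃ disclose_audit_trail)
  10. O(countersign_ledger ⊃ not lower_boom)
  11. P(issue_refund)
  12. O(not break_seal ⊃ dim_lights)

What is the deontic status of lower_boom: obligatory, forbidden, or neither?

Forbidden

Premises 1 and 8 cover both cases: O(not escalate_invoice ⊃ sound_alarm) and O(escalate_invoice ⊃ sound_alarm). Since not escalate_invoice ∨ escalate_invoice is a tautology, O(sound_alarm) follows.
The contrapositive of premise 6 (O(disclose_audit_trail ⊃ not sound_alarm)) is O(sound_alarm ⊃ not disclose_audit_trail), and O(sound_alarm) is already established, so O(not disclose_audit_trail).
The contrapositive of premise 9 (O(not withhold_claim ⊃ disclose_audit_trail)) is O(not disclose_audit_trail ⊃ withhold_claim), and O(not disclose_audit_trail) is already established, so O(withhold_claim).
Premise 5, O(not break_seal ⊃ not withhold_claim), contraposes to O(withhold_claim ⊃ break_seal); with O(withhold_claim) we get O(break_seal).
With premise 2, O(break_seal ⊃ countersign_ledger), the K-axiom yields O(countersign_ledger).
With premise 10, O(countersign_ledger ⊃ not lower_boom), the K-axiom yields O(not lower_boom).
Premises 3, 4, 7, 11, 12 do not contribute to this derivation.
Thus O(not lower_boom), which is F(lower_boom): lower_boom is forbidden.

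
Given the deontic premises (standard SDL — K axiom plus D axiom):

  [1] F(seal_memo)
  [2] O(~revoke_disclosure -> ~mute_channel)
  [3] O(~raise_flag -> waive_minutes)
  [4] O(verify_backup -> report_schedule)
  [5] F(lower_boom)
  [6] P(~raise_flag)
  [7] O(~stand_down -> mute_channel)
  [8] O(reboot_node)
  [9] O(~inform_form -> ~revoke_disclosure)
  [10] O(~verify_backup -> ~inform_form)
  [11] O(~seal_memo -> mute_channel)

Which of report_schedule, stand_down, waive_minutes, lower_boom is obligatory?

report_schedule

F(seal_memo) at premise 1 means O(~seal_memo).
From O(~seal_memo) and premise 11, O(~seal_memo -> mute_channel), we obtain O(mute_channel).
Premise 2 is O(~revoke_disclosure -> ~mute_channel); contrapositively O(mute_channel -> revoke_disclosure). Since O(mute_channel) holds, K gives O(revoke_disclosure).
The contrapositive of premise 9 (O(~inform_form -> ~revoke_disclosure)) is O(revoke_disclosure -> inform_form), and O(revoke_disclosure) is already established, so O(inform_form).
The contrapositive of premise 10 (O(~verify_backup -> ~inform_form)) is O(inform_form -> verify_backup), and O(inform_form) is already established, so O(verify_backup).
With premise 4, O(verify_backup -> report_schedule), the K-axiom yields O(report_schedule).
So O(report_schedule) holds — report_schedule is obligatory. None of the other listed options is made obligatory by any chain of premises.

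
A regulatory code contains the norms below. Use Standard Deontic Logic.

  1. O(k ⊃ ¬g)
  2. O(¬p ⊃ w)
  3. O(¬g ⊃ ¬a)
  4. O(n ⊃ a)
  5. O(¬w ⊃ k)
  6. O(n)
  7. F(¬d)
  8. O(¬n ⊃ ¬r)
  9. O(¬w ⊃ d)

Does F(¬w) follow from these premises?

Yes

From premise 6 we have O(n).
Applying K to premise 4 (O(n ⊃ a)) and O(n) yields O(a).
Premise 3, O(¬g ⊃ ¬a), contraposes to O(a ⊃ g); with O(a) we get O(g).
Premise 1 is O(k ⊃ ¬g); contrapositively O(g ⊃ ¬k). Since O(g) holds, K gives O(¬k).
The contrapositive of premise 5 (O(¬w ⊃ k)) is O(¬k ⊃ w), and O(¬k) is already established, so O(w).
Premises 2, 7, 8, 9 do not contribute to this derivation.
So O(w) holds, i.e. F(¬w). The claim follows.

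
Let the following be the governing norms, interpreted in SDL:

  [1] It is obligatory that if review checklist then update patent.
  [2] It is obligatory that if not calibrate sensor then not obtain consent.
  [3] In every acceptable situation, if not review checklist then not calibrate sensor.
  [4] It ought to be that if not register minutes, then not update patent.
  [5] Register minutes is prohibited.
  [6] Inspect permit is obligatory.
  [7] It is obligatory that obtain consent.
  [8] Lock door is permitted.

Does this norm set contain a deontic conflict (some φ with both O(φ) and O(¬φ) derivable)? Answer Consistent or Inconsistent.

From premise 7 we have O(obtain_consent).
The contrapositive of premise 2 (O(¬calibrate_sensor → ¬obtain_consent)) is O(obtain_consent → calibrate_sensor), and O(obtain_consent) is already established, so O(calibrate_sensor).
The contrapositive of premise 3 (O(¬review_checklist → ¬calibrate_sensor)) is O(calibrate_sensor → review_checklist), and O(calibrate_sensor) is already established, so O(review_checklist).
From O(review_checklist) and premise 1, O(review_checklist → update_patent), we obtain O(update_patent).
Premise 4 is O(¬register_minutes → ¬update_patent); contrapositively O(update_patent → register_minutes). Since O(update_patent) holds, K gives O(register_minutes).
However, F(register_minutes) at premise 5 amounts to O(¬register_minutes).
We now have both O(register_minutes) and O(¬register_minutes) — register_minutes is simultaneously obligatory and forbidden, violating the D-axiom.

Inconsistent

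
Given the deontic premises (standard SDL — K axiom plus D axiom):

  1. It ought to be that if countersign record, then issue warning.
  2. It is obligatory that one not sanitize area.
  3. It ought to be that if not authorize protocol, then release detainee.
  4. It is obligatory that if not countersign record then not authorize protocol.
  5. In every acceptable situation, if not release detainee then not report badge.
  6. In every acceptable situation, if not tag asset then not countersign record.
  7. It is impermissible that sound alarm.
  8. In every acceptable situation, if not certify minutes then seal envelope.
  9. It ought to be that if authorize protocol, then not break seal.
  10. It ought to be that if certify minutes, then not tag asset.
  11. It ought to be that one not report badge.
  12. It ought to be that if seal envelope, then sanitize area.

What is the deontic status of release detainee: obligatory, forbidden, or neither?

Obligatory

Premise 2 gives O(¬sanitize_area).
Premise 12 is O(seal_envelope → sanitize_area); contrapositively O(¬sanitize_area → ¬seal_envelope). Since O(¬sanitize_area) holds, K gives O(¬seal_envelope).
The contrapositive of premise 8 (O(¬certify_minutes → seal_envelope)) is O(¬seal_envelope → certify_minutes), and O(¬seal_envelope) is already established, so O(certify_minutes).
Applying K to premise 10 (O(certify_minutes → ¬tag_asset)) and O(certify_minutes) yields O(¬tag_asset).
From O(¬tag_asset) and premise 6, O(¬tag_asset → ¬countersign_record), we obtain O(¬countersign_record).
Applying K to premise 4 (O(¬countersign_record → ¬authorize_protocol)) and O(¬countersign_record) yields O(¬authorize_protocol).
From O(¬authorize_protocol) and premise 3, O(¬authorize_protocol → release_detainee), we obtain O(release_detainee).
Premises 1, 5, 7, 9, 11 do not contribute to this derivation.
Hence release_detainee is obligatory.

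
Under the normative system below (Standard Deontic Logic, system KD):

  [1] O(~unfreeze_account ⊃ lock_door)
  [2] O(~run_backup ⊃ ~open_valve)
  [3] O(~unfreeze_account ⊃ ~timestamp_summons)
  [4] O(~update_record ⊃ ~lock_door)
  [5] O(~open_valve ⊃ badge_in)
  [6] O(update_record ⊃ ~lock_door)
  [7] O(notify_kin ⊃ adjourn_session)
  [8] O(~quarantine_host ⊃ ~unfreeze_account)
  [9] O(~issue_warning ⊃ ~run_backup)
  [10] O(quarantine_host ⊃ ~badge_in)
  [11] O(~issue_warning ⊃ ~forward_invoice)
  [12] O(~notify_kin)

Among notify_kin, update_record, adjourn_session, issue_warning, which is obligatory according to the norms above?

By case analysis on update_record: premise 6 gives O(update_record ⊃ ~lock_door) and premise 4 gives O(~update_record ⊃ ~lock_door), so O(~lock_door) either way.
Premise 1, O(~unfreeze_account ⊃ lock_door), contraposes to O(~lock_door ⊃ unfreeze_account); with O(~lock_door) we get O(unfreeze_account).
Premise 8 is O(~quarantine_host ⊃ ~unfreeze_account); contrapositively O(unfreeze_account ⊃ quarantine_host). Since O(unfreeze_account) holds, K gives O(quarantine_host).
Premise 10 is O(quarantine_host ⊃ ~badge_in); since O(quarantine_host), deontic closure gives O(~badge_in).
Premise 5, O(~open_valve ⊃ badge_in), contraposes to O(~badge_in ⊃ open_valve); with O(~badge_in) we get O(open_valve).
The contrapositive of premise 2 (O(~run_backup ⊃ ~open_valve)) is O(open_valve ⊃ run_backup), and O(open_valve) is already established, so O(run_backup).
The contrapositive of premise 9 (O(~issue_warning ⊃ ~run_backup)) is O(run_backup ⊃ issue_warning), and O(run_backup) is already established, so O(issue_warning).
So O(issue_warning) holds — issue_warning is obligatory. None of the other listed options is made obligatory by any chain of premises.

issue_warning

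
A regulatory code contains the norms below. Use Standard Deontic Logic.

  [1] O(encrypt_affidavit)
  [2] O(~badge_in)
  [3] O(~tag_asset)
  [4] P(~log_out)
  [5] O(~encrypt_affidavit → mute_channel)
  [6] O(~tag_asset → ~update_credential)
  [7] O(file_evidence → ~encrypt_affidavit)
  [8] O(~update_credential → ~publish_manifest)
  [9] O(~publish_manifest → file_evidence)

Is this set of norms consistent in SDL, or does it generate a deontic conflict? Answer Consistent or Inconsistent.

From premise 1 we have O(encrypt_affidavit).
The contrapositive of premise 7 (O(file_evidence → ~encrypt_affidavit)) is O(encrypt_affidavit → ~file_evidence), and O(encrypt_affidavit) is already established, so O(~file_evidence).
Premise 9 is O(~publish_manifest → file_evidence); contrapositively O(~file_evidence → publish_manifest). Since O(~file_evidence) holds, K gives O(publish_manifest).
Premise 8 is O(~update_credential → ~publish_manifest); contrapositively O(publish_manifest → update_credential). Since O(publish_manifest) holds, K gives O(update_credential).
The contrapositive of premise 6 (O(~tag_asset → ~update_credential)) is O(update_credential → tag_asset), and O(update_credential) is already established, so O(tag_asset).
Yet premise 3 states O(~tag_asset).
We now have both O(tag_asset) and O(~tag_asset) — tag_asset is simultaneously obligatory and forbidden, violating the D-axiom.

Inconsistent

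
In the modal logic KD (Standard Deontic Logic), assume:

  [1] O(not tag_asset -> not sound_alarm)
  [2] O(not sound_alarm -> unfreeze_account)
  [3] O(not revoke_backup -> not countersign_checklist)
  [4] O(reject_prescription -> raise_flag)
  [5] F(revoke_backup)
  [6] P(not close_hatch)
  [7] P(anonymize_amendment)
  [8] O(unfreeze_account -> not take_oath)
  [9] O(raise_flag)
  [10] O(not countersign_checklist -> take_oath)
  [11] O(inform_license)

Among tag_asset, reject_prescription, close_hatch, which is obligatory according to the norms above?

tag_asset

Premise 5, F(revoke_backup), is equivalent to O(not revoke_backup).
Applying K to premise 3 (O(not revoke_backup -> not countersign_checklist)) and O(not revoke_backup) yields O(not countersign_checklist).
With premise 10, O(not countersign_checklist -> take_oath), the K-axiom yields O(take_oath).
The contrapositive of premise 8 (O(unfreeze_account -> not take_oath)) is O(take_oath -> not unfreeze_account), and O(take_oath) is already established, so O(not unfreeze_account).
The contrapositive of premise 2 (O(not sound_alarm -> unfreeze_account)) is O(not unfreeze_account -> sound_alarm), and O(not unfreeze_account) is already established, so O(sound_alarm).
Premise 1 is O(not tag_asset -> not sound_alarm); contrapositively O(sound_alarm -> tag_asset). Since O(sound_alarm) holds, K gives O(tag_asset).
So O(tag_asset) holds — tag_asset is obligatory. None of the other listed options is made obligatory by any chain of premises.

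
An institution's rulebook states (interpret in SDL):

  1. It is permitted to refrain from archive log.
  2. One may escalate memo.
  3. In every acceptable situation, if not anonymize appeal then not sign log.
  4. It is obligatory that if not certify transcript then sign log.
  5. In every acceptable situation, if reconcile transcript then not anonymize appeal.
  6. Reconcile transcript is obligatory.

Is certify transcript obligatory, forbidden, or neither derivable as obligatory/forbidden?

Premise 6 states O(reconcile_transcript) outright.
Premise 5 is O(reconcile_transcript → ¬anonymize_appeal); since O(reconcile_transcript), deontic closure gives O(¬anonymize_appeal).
From O(¬anonymize_appeal) and premise 3, O(¬anonymize_appeal → ¬sign_log), we obtain O(¬sign_log).
Premise 4 is O(¬certify_transcript → sign_log); contrapositively O(¬sign_log → certify_transcript). Since O(¬sign_log) holds, K gives O(certify_transcript).
Premises 1, 2 do not contribute to this derivation.
Hence certify_transcript is obligatory.

Obligatory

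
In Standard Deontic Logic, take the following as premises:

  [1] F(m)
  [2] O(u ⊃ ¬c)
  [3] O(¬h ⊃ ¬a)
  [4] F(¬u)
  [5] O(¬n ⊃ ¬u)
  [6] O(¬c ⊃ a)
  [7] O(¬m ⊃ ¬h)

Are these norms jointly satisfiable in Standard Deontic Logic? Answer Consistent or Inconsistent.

Inconsistent

Premise 1 is F(m), i.e. O(¬m).
With premise 7, O(¬m ⊃ ¬h), the K-axiom yields O(¬h).
Premise 3 is O(¬h ⊃ ¬a); since O(¬h), deontic closure gives O(¬a).
The contrapositive of premise 6 (O(¬c ⊃ a)) is O(¬a ⊃ c), and O(¬a) is already established, so O(c).
The contrapositive of premise 2 (O(u ⊃ ¬c)) is O(c ⊃ ¬u), and O(c) is already established, so O(¬u).
But premise 4, F(¬u), means O(u).
We now have both O(¬u) and O(u) — u is simultaneously obligatory and forbidden, violating the D-axiom.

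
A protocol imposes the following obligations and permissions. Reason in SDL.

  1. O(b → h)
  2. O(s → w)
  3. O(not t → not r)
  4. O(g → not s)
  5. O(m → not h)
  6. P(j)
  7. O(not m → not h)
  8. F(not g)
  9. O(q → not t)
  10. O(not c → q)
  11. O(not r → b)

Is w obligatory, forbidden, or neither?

Premise 2 is O(s → w), but O(s) is not derivable from the premises, so it does not yield O(w).
No premise or chain of K-axiom applications forces O(w), and none forces O(not w). So w is neither obligatory nor forbidden under these norms.

Neither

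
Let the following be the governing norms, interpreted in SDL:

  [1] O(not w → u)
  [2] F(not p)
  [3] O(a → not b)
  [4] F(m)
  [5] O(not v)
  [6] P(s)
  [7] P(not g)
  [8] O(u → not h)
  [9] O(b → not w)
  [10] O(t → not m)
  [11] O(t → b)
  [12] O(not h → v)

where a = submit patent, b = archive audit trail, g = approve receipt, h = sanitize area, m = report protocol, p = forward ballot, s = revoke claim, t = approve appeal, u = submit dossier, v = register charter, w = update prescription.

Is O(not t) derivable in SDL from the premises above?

Premise 5 gives O(not v).
Premise 12 is O(not h → v); contrapositively O(not v → h). Since O(not v) holds, K gives O(h).
The contrapositive of premise 8 (O(u → not h)) is O(h → not u), and O(h) is already established, so O(not u).
Premise 1 is O(not w → u); contrapositively O(not u → w). Since O(not u) holds, K gives O(w).
Premise 9 is O(b → not w); contrapositively O(w → not b). Since O(w) holds, K gives O(not b).
Premise 11, O(t → b), contraposes to O(not b → not t); with O(not b) we get O(not t).
Premises 2, 3, 4, 6, 7, 10 do not contribute to this derivation.
So O(not t) follows.

Yes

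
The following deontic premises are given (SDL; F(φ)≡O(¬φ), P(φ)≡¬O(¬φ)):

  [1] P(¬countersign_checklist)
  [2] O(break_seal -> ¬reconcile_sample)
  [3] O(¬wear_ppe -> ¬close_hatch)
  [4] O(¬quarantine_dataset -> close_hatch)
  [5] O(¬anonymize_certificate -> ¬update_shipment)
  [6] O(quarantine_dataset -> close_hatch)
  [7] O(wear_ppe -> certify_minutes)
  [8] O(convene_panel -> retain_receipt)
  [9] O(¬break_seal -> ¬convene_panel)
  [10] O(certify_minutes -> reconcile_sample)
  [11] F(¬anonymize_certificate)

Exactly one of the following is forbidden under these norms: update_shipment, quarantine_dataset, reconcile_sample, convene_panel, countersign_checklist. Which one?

Premises 4 and 6 cover both cases: O(¬quarantine_dataset -> close_hatch) and O(quarantine_dataset -> close_hatch). Since ¬quarantine_dataset ∨ quarantine_dataset is a tautology, O(close_hatch) follows.
Premise 3, O(¬wear_ppe -> ¬close_hatch), contraposes to O(close_hatch -> wear_ppe); with O(close_hatch) we get O(wear_ppe).
Applying K to premise 7 (O(wear_ppe -> certify_minutes)) and O(wear_ppe) yields O(certify_minutes).
With premise 10, O(certify_minutes -> reconcile_sample), the K-axiom yields O(reconcile_sample).
Premise 2 is O(break_seal -> ¬reconcile_sample); contrapositively O(reconcile_sample -> ¬break_seal). Since O(reconcile_sample) holds, K gives O(¬break_seal).
Premise 9 is O(¬break_seal -> ¬convene_panel); since O(¬break_seal), deontic closure gives O(¬convene_panel).
So O(¬convene_panel) holds, i.e. convene_panel is forbidden. None of the other listed options is forbidden under the premises.

convene_panel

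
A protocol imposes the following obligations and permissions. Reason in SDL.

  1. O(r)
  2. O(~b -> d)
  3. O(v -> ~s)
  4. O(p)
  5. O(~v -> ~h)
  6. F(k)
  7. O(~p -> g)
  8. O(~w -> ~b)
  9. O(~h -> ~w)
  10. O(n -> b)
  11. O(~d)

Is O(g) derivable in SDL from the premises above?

No

Premise 7 is O(~p -> g), but O(~p) is not derivable from the premises, so it does not yield O(g).
No other premise forces O(g). An ideal world satisfying every premise can still have g false, so O(g) is not derivable.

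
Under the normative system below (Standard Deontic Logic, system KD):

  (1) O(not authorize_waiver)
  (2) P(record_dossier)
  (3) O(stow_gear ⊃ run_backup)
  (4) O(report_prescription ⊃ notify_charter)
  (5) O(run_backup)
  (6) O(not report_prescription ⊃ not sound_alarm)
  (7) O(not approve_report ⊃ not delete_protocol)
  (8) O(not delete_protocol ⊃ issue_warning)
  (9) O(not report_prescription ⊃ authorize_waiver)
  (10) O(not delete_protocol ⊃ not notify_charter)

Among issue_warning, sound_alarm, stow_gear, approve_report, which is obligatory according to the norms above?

Premise 1 gives O(not authorize_waiver).
Premise 9 is O(not report_prescription ⊃ authorize_waiver); contrapositively O(not authorize_waiver ⊃ report_prescription). Since O(not authorize_waiver) holds, K gives O(report_prescription).
With premise 4, O(report_prescription ⊃ notify_charter), the K-axiom yields O(notify_charter).
Premise 10 is O(not delete_protocol ⊃ not notify_charter); contrapositively O(notify_charter ⊃ delete_protocol). Since O(notify_charter) holds, K gives O(delete_protocol).
The contrapositive of premise 7 (O(not approve_report ⊃ not delete_protocol)) is O(delete_protocol ⊃ approve_report), and O(delete_protocol) is already established, so O(approve_report).
So O(approve_report) holds — approve_report is obligatory. None of the other listed options is made obligatory by any chain of premises.

approve_report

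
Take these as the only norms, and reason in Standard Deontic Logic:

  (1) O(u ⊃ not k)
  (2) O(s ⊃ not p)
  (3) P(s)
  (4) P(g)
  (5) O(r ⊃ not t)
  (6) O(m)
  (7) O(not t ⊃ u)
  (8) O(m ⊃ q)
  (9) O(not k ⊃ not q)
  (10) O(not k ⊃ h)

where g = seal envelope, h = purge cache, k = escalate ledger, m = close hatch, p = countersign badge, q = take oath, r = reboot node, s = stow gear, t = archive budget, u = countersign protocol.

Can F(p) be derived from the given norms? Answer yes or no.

Premise 2 is O(s ⊃ not p), but O(s) is not derivable from the premises (the permission P(s) asserts only not O(not s), not O(s)), so it does not yield O(not p).
No other premise forces O(not p). An ideal world satisfying every premise can still have p true, so F(p) is not derivable.

No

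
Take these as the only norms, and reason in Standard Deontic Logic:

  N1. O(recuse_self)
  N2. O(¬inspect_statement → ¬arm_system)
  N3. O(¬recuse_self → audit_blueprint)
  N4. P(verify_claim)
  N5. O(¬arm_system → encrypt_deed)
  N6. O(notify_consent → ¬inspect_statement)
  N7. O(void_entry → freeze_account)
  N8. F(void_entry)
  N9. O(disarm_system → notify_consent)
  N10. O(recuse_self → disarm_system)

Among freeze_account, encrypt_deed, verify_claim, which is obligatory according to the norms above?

Premise 1 gives O(recuse_self).
With premise 10, O(recuse_self → disarm_system), the K-axiom yields O(disarm_system).
Premise 9 is O(disarm_system → notify_consent); since O(disarm_system), deontic closure gives O(notify_consent).
From O(notify_consent) and premise 6, O(notify_consent → ¬inspect_statement), we obtain O(¬inspect_statement).
With premise 2, O(¬inspect_statement → ¬arm_system), the K-axiom yields O(¬arm_system).
Applying K to premise 5 (O(¬arm_system → encrypt_deed)) and O(¬arm_system) yields O(encrypt_deed).
So O(encrypt_deed) holds — encrypt_deed is obligatory. None of the other listed options is made obligatory by any chain of premises.

encrypt_deed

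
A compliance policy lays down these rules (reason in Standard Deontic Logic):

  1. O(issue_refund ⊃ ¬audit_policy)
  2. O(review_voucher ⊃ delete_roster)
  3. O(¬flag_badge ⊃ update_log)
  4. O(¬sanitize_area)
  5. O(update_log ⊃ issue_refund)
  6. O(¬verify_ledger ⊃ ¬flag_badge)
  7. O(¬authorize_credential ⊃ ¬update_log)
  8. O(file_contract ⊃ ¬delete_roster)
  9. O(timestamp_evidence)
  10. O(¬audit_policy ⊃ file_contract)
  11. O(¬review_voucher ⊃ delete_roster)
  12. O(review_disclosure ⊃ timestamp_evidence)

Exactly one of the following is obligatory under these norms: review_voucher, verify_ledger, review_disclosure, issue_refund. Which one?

verify_ledger

By case analysis on ¬review_voucher: premise 11 gives O(¬review_voucher ⊃ delete_roster) and premise 2 gives O(review_voucher ⊃ delete_roster), so O(delete_roster) either way.
Premise 8, O(file_contract ⊃ ¬delete_roster), contraposes to O(delete_roster ⊃ ¬file_contract); with O(delete_roster) we get O(¬file_contract).
The contrapositive of premise 10 (O(¬audit_policy ⊃ file_contract)) is O(¬file_contract ⊃ audit_policy), and O(¬file_contract) is already established, so O(audit_policy).
The contrapositive of premise 1 (O(issue_refund ⊃ ¬audit_policy)) is O(audit_policy ⊃ ¬issue_refund), and O(audit_policy) is already established, so O(¬issue_refund).
Premise 5, O(update_log ⊃ issue_refund), contraposes to O(¬issue_refund ⊃ ¬update_log); with O(¬issue_refund) we get O(¬update_log).
Premise 3, O(¬flag_badge ⊃ update_log), contraposes to O(¬update_log ⊃ flag_badge); with O(¬update_log) we get O(flag_badge).
The contrapositive of premise 6 (O(¬verify_ledger ⊃ ¬flag_badge)) is O(flag_badge ⊃ verify_ledger), and O(flag_badge) is already established, so O(verify_ledger).
So O(verify_ledger) holds — verify_ledger is obligatory. None of the other listed options is made obligatory by any chain of premises.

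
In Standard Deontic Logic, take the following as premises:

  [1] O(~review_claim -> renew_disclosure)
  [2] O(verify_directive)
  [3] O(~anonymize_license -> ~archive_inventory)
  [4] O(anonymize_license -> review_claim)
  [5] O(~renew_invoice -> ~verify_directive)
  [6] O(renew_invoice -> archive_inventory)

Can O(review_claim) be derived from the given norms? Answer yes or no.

Yes

Premise 2 states O(verify_directive) outright.
Premise 5 is O(~renew_invoice -> ~verify_directive); contrapositively O(verify_directive -> renew_invoice). Since O(verify_directive) holds, K gives O(renew_invoice).
Premise 6 is O(renew_invoice -> archive_inventory); since O(renew_invoice), deontic closure gives O(archive_inventory).
Premise 3 is O(~anonymize_license -> ~archive_inventory); contrapositively O(archive_inventory -> anonymize_license). Since O(archive_inventory) holds, K gives O(anonymize_license).
Applying K to premise 4 (O(anonymize_license -> review_claim)) and O(anonymize_license) yields O(review_claim).
Premise 1 does not contribute to this derivation.
So O(review_claim) follows.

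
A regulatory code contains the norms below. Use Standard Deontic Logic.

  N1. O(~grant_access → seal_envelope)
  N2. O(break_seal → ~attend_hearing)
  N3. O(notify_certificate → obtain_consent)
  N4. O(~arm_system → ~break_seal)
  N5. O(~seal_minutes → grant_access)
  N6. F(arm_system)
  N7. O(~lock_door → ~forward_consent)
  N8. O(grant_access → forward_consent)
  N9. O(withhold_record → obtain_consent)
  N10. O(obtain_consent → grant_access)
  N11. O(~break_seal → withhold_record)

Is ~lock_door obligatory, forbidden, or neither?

Premise 6, F(arm_system), is equivalent to O(~arm_system).
Premise 4 is O(~arm_system → ~break_seal); since O(~arm_system), deontic closure gives O(~break_seal).
From O(~break_seal) and premise 11, O(~break_seal → withhold_record), we obtain O(withhold_record).
From O(withhold_record) and premise 9, O(withhold_record → obtain_consent), we obtain O(obtain_consent).
From O(obtain_consent) and premise 10, O(obtain_consent → grant_access), we obtain O(grant_access).
With premise 8, O(grant_access → forward_consent), the K-axiom yields O(forward_consent).
Premise 7, O(~lock_door → ~forward_consent), contraposes to O(forward_consent → lock_door); with O(forward_consent) we get O(lock_door).
Premises 1, 2, 3, 5 do not contribute to this derivation.
Thus O(lock_door), which is F(~lock_door): ~lock_door is forbidden.

Forbidden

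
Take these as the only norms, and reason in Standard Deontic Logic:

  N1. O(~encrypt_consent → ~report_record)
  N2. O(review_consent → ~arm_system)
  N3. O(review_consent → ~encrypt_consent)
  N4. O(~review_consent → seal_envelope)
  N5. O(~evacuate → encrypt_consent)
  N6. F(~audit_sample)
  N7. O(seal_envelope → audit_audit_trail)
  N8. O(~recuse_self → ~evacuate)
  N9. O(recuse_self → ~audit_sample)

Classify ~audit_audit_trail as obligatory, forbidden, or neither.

Premise 6 is F(~audit_sample), i.e. O(audit_sample).
Premise 9, O(recuse_self → ~audit_sample), contraposes to O(audit_sample → ~recuse_self); with O(audit_sample) we get O(~recuse_self).
Premise 8 is O(~recuse_self → ~evacuate); since O(~recuse_self), deontic closure gives O(~evacuate).
From O(~evacuate) and premise 5, O(~evacuate → encrypt_consent), we obtain O(encrypt_consent).
Premise 3, O(review_consent → ~encrypt_consent), contraposes to O(encrypt_consent → ~review_consent); with O(encrypt_consent) we get O(~review_consent).
Applying K to premise 4 (O(~review_consent → seal_envelope)) and O(~review_consent) yields O(seal_envelope).
Applying K to premise 7 (O(seal_envelope → audit_audit_trail)) and O(seal_envelope) yields O(audit_audit_trail).
Premises 1, 2 do not contribute to this derivation.
Thus O(audit_audit_trail), which is F(~audit_audit_trail): ~audit_audit_trail is forbidden.

Forbidden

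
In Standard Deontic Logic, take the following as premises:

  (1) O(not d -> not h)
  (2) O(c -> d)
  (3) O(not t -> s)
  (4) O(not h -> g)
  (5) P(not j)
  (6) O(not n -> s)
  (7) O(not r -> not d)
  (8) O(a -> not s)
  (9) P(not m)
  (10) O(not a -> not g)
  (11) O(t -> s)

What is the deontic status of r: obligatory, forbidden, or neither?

Obligatory

Premises 11 and 3 are O(t -> s) and O(not t -> s); every ideal world satisfies t or not t, so in either case s holds — hence O(s).
The contrapositive of premise 8 (O(a -> not s)) is O(s -> not a), and O(s) is already established, so O(not a).
From O(not a) and premise 10, O(not a -> not g), we obtain O(not g).
The contrapositive of premise 4 (O(not h -> g)) is O(not g -> h), and O(not g) is already established, so O(h).
Premise 1, O(not d -> not h), contraposes to O(h -> d); with O(h) we get O(d).
Premise 7, O(not r -> not d), contraposes to O(d -> r); with O(d) we get O(r).
Premises 2, 5, 6, 9 do not contribute to this derivation.
Hence r is obligatory.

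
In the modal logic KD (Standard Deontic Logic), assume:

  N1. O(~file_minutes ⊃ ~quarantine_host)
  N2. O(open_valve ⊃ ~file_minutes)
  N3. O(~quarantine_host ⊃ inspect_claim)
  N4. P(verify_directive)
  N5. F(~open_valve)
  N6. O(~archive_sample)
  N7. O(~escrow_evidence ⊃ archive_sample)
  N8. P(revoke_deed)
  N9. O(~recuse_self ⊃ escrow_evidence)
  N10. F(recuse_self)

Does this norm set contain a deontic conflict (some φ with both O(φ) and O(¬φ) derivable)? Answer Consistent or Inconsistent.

Premise 7 is O(~escrow_evidence ⊃ archive_sample), but O(~escrow_evidence) is not derivable from the premises, so it does not yield O(archive_sample).
So O(archive_sample) is not derivable, and the apparent clash with O(~archive_sample) does not arise.
A world satisfying every obligation exists (e.g. archive_sample=false, escrow_evidence=true, file_minutes=false, inspect_claim=true, open_valve=true, quarantine_host=false, recuse_self=false, revoke_deed=false, verify_directive=false); no atom is both obligatory and forbidden, so the set is consistent.

Consistent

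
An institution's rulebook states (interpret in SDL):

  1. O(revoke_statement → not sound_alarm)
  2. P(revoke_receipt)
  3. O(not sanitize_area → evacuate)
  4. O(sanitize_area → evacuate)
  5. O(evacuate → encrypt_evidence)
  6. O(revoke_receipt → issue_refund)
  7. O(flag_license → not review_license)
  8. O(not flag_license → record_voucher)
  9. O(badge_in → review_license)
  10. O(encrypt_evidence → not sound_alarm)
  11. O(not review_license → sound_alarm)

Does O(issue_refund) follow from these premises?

No

Premise 6 is O(revoke_receipt → issue_refund), but O(revoke_receipt) is not derivable from the premises (the permission P(revoke_receipt) asserts only not O(not revoke_receipt), not O(revoke_receipt)), so it does not yield O(issue_refund).
No other premise forces O(issue_refund). An ideal world satisfying every premise can still have issue_refund false, so O(issue_refund) is not derivable.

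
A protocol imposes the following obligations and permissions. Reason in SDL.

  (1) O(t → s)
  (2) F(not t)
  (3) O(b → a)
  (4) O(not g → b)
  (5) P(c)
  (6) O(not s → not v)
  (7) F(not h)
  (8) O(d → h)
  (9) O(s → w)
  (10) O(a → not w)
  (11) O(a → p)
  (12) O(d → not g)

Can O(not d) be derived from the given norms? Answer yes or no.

Yes

F(not t) at premise 2 means O(t).
From O(t) and premise 1, O(t → s), we obtain O(s).
From O(s) and premise 9, O(s → w), we obtain O(w).
The contrapositive of premise 10 (O(a → not w)) is O(w → not a), and O(w) is already established, so O(not a).
Premise 3, O(b → a), contraposes to O(not a → not b); with O(not a) we get O(not b).
Premise 4 is O(not g → b); contrapositively O(not b → g). Since O(not b) holds, K gives O(g).
Premise 12 is O(d → not g); contrapositively O(g → not d). Since O(g) holds, K gives O(not d).
Premises 5, 6, 7, 8, 11 do not contribute to this derivation.
So O(not d) follows.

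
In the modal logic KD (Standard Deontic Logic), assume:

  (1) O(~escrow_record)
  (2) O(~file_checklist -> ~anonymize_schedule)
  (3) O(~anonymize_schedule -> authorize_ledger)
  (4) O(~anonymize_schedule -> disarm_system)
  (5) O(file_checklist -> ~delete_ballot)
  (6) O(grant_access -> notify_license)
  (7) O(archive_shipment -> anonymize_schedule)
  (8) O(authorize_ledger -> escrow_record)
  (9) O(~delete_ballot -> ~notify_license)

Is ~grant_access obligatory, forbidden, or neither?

Premise 1 gives O(~escrow_record).
The contrapositive of premise 8 (O(authorize_ledger -> escrow_record)) is O(~escrow_record -> ~authorize_ledger), and O(~escrow_record) is already established, so O(~authorize_ledger).
Premise 3 is O(~anonymize_schedule -> authorize_ledger); contrapositively O(~authorize_ledger -> anonymize_schedule). Since O(~authorize_ledger) holds, K gives O(anonymize_schedule).
Premise 2, O(~file_checklist -> ~anonymize_schedule), contraposes to O(anonymize_schedule -> file_checklist); with O(anonymize_schedule) we get O(file_checklist).
Applying K to premise 5 (O(file_checklist -> ~delete_ballot)) and O(file_checklist) yields O(~delete_ballot).
Applying K to premise 9 (O(~delete_ballot -> ~notify_license)) and O(~delete_ballot) yields O(~notify_license).
Premise 6, O(grant_access -> notify_license), contraposes to O(~notify_license -> ~grant_access); with O(~notify_license) we get O(~grant_access).
Premises 4, 7 do not contribute to this derivation.
Hence ~grant_access is obligatory.

Obligatory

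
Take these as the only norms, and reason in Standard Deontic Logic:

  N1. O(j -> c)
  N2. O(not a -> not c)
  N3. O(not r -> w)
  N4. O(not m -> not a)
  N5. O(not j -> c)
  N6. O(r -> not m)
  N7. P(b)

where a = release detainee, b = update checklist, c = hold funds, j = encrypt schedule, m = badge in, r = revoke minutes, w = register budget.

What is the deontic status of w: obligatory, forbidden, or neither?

Premises 5 and 1 are O(not j -> c) and O(j -> c); every ideal world satisfies not j or j, so in either case c holds — hence O(c).
Premise 2, O(not a -> not c), contraposes to O(c -> a); with O(c) we get O(a).
The contrapositive of premise 4 (O(not m -> not a)) is O(a -> m), and O(a) is already established, so O(m).
Premise 6 is O(r -> not m); contrapositively O(m -> not r). Since O(m) holds, K gives O(not r).
Premise 3 is O(not r -> w); since O(not r), deontic closure gives O(w).
Premise 7 does not contribute to this derivation.
Hence w is obligatory.

Obligatory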